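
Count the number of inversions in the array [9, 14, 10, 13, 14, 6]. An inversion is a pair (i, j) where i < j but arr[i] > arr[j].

Finding inversions in [9, 14, 10, 13, 14, 6]:

(0, 5): arr[0]=9 > arr[5]=6
(1, 2): arr[1]=14 > arr[2]=10
(1, 3): arr[1]=14 > arr[3]=13
(1, 5): arr[1]=14 > arr[5]=6
(2, 5): arr[2]=10 > arr[5]=6
(3, 5): arr[3]=13 > arr[5]=6
(4, 5): arr[4]=14 > arr[5]=6

Total inversions: 7

The array has 7 inversion(s): (0,5), (1,2), (1,3), (1,5), (2,5), (3,5), (4,5). Each pair (i,j) satisfies i < j and arr[i] > arr[j].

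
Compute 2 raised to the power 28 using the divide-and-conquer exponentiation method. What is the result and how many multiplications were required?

Computing 2^28 by squaring (build up from 2^1; each line after the first costs one multiplication):

2^1 = 2
2^2 = (2^1)^2 = 2^2 = 4
2^3 = 2 * 2^2 = 2 * 4 = 8
2^6 = (2^3)^2 = 8^2 = 64
2^7 = 2 * 2^6 = 2 * 64 = 128
2^14 = (2^7)^2 = 128^2 = 16384
2^28 = (2^14)^2 = 16384^2 = 268435456

Result: 268435456
Multiplications needed: 6 (6 lines after 2^1)

2^28 = 268435456. Using exponentiation by squaring, this requires 6 multiplications. The key idea: if the exponent is even, square the half-power; if odd, multiply by the base once.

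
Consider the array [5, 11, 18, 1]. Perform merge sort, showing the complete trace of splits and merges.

Merge sort trace:

Split: [5, 11, 18, 1] -> [5, 11] and [18, 1]
  Split: [5, 11] -> [5] and [11]
  Merge: [5] + [11] -> [5, 11]
  Split: [18, 1] -> [18] and [1]
  Merge: [18] + [1] -> [1, 18]
Merge: [5, 11] + [1, 18] -> [1, 5, 11, 18]

Final sorted array: [1, 5, 11, 18]

The merge sort proceeds by recursively splitting the array and merging sorted halves.
After all merges, the sorted array is [1, 5, 11, 18].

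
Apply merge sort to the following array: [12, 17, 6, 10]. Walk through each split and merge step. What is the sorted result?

Merge sort trace:

Split: [12, 17, 6, 10] -> [12, 17] and [6, 10]
  Split: [12, 17] -> [12] and [17]
  Merge: [12] + [17] -> [12, 17]
  Split: [6, 10] -> [6] and [10]
  Merge: [6] + [10] -> [6, 10]
Merge: [12, 17] + [6, 10] -> [6, 10, 12, 17]

Final sorted array: [6, 10, 12, 17]

The merge sort proceeds by recursively splitting the array and merging sorted halves.
After all merges, the sorted array is [6, 10, 12, 17].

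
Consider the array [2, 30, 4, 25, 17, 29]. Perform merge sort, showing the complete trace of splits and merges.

Merge sort trace:

Split: [2, 30, 4, 25, 17, 29] -> [2, 30, 4] and [25, 17, 29]
  Split: [2, 30, 4] -> [2] and [30, 4]
    Split: [30, 4] -> [30] and [4]
    Merge: [30] + [4] -> [4, 30]
  Merge: [2] + [4, 30] -> [2, 4, 30]
  Split: [25, 17, 29] -> [25] and [17, 29]
    Split: [17, 29] -> [17] and [29]
    Merge: [17] + [29] -> [17, 29]
  Merge: [25] + [17, 29] -> [17, 25, 29]
Merge: [2, 4, 30] + [17, 25, 29] -> [2, 4, 17, 25, 29, 30]

Final sorted array: [2, 4, 17, 25, 29, 30]

The merge sort proceeds by recursively splitting the array and merging sorted halves.
After all merges, the sorted array is [2, 4, 17, 25, 29, 30].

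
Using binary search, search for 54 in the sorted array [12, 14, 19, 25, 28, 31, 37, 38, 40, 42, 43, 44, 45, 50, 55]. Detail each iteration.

Binary search for 54 in [12, 14, 19, 25, 28, 31, 37, 38, 40, 42, 43, 44, 45, 50, 55]:

lo=0, hi=14, mid=7, arr[mid]=38 -> 38 < 54, search right half
lo=8, hi=14, mid=11, arr[mid]=44 -> 44 < 54, search right half
lo=12, hi=14, mid=13, arr[mid]=50 -> 50 < 54, search right half
lo=14, hi=14, mid=14, arr[mid]=55 -> 55 > 54, search left half
lo=14 > hi=13, target 54 not found

Binary search determines that 54 is not in the array after 4 comparisons. The search space was exhausted without finding the target.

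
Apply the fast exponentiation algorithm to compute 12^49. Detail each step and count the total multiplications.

Computing 12^49 by squaring (build up from 12^1; each line after the first costs one multiplication):

12^1 = 12
12^2 = (12^1)^2 = 12^2 = 144
12^3 = 12 * 12^2 = 12 * 144 = 1728
12^6 = (12^3)^2 = 1728^2 = 2985984
12^12 = (12^6)^2 = 2985984^2 = 8916100448256
12^24 = (12^12)^2 = 8916100448256^2 = 79496847203390844133441536
12^48 = (12^24)^2 = 79496847203390844133441536^2 = 6319748715279270675921934218987893281199411530039296
12^49 = 12 * 12^48 = 12 * 6319748715279270675921934218987893281199411530039296 = 75836984583351248111063210627854719374392938360471552

Result: 75836984583351248111063210627854719374392938360471552
Multiplications needed: 7 (7 lines after 12^1)

12^49 = 75836984583351248111063210627854719374392938360471552. Using exponentiation by squaring, this requires 7 multiplications. The key idea: if the exponent is even, square the half-power; if odd, multiply by the base once.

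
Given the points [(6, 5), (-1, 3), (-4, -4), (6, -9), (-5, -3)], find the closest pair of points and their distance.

Computing all pairwise distances among 5 points:

d((6, 5), (-1, 3)) = 7.2801
d((6, 5), (-4, -4)) = 13.4536
d((6, 5), (6, -9)) = 14.0
d((6, 5), (-5, -3)) = 13.6015
d((-1, 3), (-4, -4)) = 7.6158
d((-1, 3), (6, -9)) = 13.8924
d((-1, 3), (-5, -3)) = 7.2111
d((-4, -4), (6, -9)) = 11.1803
d((-4, -4), (-5, -3)) = 1.4142 <-- minimum
d((6, -9), (-5, -3)) = 12.53

Closest pair: (-4, -4) and (-5, -3) with distance 1.4142

The closest pair is (-4, -4) and (-5, -3) with Euclidean distance 1.4142. For 5 points, brute-force pairwise comparison is shown above. For large n, the divide-and-conquer algorithm (sort by x, recurse on halves, check the dividing strip) achieves O(n log n).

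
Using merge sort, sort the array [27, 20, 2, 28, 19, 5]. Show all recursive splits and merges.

Merge sort trace:

Split: [27, 20, 2, 28, 19, 5] -> [27, 20, 2] and [28, 19, 5]
  Split: [27, 20, 2] -> [27] and [20, 2]
    Split: [20, 2] -> [20] and [2]
    Merge: [20] + [2] -> [2, 20]
  Merge: [27] + [2, 20] -> [2, 20, 27]
  Split: [28, 19, 5] -> [28] and [19, 5]
    Split: [19, 5] -> [19] and [5]
    Merge: [19] + [5] -> [5, 19]
  Merge: [28] + [5, 19] -> [5, 19, 28]
Merge: [2, 20, 27] + [5, 19, 28] -> [2, 5, 19, 20, 27, 28]

Final sorted array: [2, 5, 19, 20, 27, 28]

The merge sort proceeds by recursively splitting the array and merging sorted halves.
After all merges, the sorted array is [2, 5, 19, 20, 27, 28].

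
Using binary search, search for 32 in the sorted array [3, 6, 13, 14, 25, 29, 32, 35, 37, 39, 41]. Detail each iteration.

Binary search for 32 in [3, 6, 13, 14, 25, 29, 32, 35, 37, 39, 41]:

lo=0, hi=10, mid=5, arr[mid]=29 -> 29 < 32, search right half
lo=6, hi=10, mid=8, arr[mid]=37 -> 37 > 32, search left half
lo=6, hi=7, mid=6, arr[mid]=32 -> Found target at index 6!

Binary search finds 32 at index 6 after 3 comparisons. The search repeatedly halves the search space by comparing with the middle element.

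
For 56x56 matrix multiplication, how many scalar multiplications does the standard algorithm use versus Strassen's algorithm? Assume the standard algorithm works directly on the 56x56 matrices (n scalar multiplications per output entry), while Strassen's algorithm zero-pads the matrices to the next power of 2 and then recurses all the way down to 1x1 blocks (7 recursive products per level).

Matrix multiplication for 56x56 matrices:

Strassen's algorithm requires power-of-2 dimensions. Pad 56x56 to 64x64 (next power of 2).

Standard algorithm: 56^3 = 175616 multiplications
Strassen's algorithm: 7^(log2(64)) = 7^6 = 117649 multiplications
Savings: 175616 - 117649 = 57967 multiplications

Standard: 175616 multiplications (56^3). Strassen: 117649 multiplications (7^6, after padding to 64x64). Strassen reduces 8 recursive multiplications to 7 at each level.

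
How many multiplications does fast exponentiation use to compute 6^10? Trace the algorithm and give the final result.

Computing 6^10 by squaring (build up from 6^1; each line after the first costs one multiplication):

6^1 = 6
6^2 = (6^1)^2 = 6^2 = 36
6^4 = (6^2)^2 = 36^2 = 1296
6^5 = 6 * 6^4 = 6 * 1296 = 7776
6^10 = (6^5)^2 = 7776^2 = 60466176

Result: 60466176
Multiplications needed: 4 (4 lines after 6^1)

6^10 = 60466176. Using exponentiation by squaring, this requires 4 multiplications. The key idea: if the exponent is even, square the half-power; if odd, multiply by the base once.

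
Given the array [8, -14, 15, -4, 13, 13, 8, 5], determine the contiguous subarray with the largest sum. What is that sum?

Using Kadane's algorithm on [8, -14, 15, -4, 13, 13, 8, 5]:

Scanning through the array:
Position 1 (value -14): max_ending_here = -6, max_so_far = 8
Position 2 (value 15): max_ending_here = 15, max_so_far = 15
Position 3 (value -4): max_ending_here = 11, max_so_far = 15
Position 4 (value 13): max_ending_here = 24, max_so_far = 24
Position 5 (value 13): max_ending_here = 37, max_so_far = 37
Position 6 (value 8): max_ending_here = 45, max_so_far = 45
Position 7 (value 5): max_ending_here = 50, max_so_far = 50

Maximum subarray: [15, -4, 13, 13, 8, 5]
Maximum sum: 50

The maximum subarray is [15, -4, 13, 13, 8, 5] with sum 50. This subarray runs from index 2 to index 7.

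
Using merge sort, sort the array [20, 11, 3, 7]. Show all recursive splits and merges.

Merge sort trace:

Split: [20, 11, 3, 7] -> [20, 11] and [3, 7]
  Split: [20, 11] -> [20] and [11]
  Merge: [20] + [11] -> [11, 20]
  Split: [3, 7] -> [3] and [7]
  Merge: [3] + [7] -> [3, 7]
Merge: [11, 20] + [3, 7] -> [3, 7, 11, 20]

Final sorted array: [3, 7, 11, 20]

The merge sort proceeds by recursively splitting the array and merging sorted halves.
After all merges, the sorted array is [3, 7, 11, 20].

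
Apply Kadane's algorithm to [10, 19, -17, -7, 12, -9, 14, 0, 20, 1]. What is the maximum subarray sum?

Using Kadane's algorithm on [10, 19, -17, -7, 12, -9, 14, 0, 20, 1]:

Scanning through the array:
Position 1 (value 19): max_ending_here = 29, max_so_far = 29
Position 2 (value -17): max_ending_here = 12, max_so_far = 29
Position 3 (value -7): max_ending_here = 5, max_so_far = 29
Position 4 (value 12): max_ending_here = 17, max_so_far = 29
Position 5 (value -9): max_ending_here = 8, max_so_far = 29
Position 6 (value 14): max_ending_here = 22, max_so_far = 29
Position 7 (value 0): max_ending_here = 22, max_so_far = 29
Position 8 (value 20): max_ending_here = 42, max_so_far = 42
Position 9 (value 1): max_ending_here = 43, max_so_far = 43

Maximum subarray: [10, 19, -17, -7, 12, -9, 14, 0, 20, 1]
Maximum sum: 43

The maximum subarray is [10, 19, -17, -7, 12, -9, 14, 0, 20, 1] with sum 43. This subarray runs from index 0 to index 9.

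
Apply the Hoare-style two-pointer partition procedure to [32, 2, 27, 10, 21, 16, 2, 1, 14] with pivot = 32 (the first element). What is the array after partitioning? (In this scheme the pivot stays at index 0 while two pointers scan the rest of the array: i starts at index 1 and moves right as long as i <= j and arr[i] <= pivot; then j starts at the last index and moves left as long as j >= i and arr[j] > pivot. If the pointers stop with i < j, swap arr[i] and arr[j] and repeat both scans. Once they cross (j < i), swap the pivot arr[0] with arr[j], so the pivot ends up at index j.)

Hoare-style two-pointer partition with pivot = 32:

Initial array: [32, 2, 27, 10, 21, 16, 2, 1, 14]

Pointers start at i = 1, j = 8.
i ends at 9, j ends at 8: the pointers have crossed (j < i), so scanning stops.

Swap pivot arr[0] with arr[8] to place pivot at position 8: [14, 2, 27, 10, 21, 16, 2, 1, 32]
Pivot position: 8

After partitioning with pivot 32, the array becomes [14, 2, 27, 10, 21, 16, 2, 1, 32]. The pivot is placed at index 8. All elements to the left of the pivot are <= 32, and all elements to the right are > 32.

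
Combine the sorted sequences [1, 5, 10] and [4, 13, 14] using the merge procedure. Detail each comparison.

Merging process:

Compare 1 vs 4: take 1 from left. Merged: [1]
Compare 5 vs 4: take 4 from right. Merged: [1, 4]
Compare 5 vs 13: take 5 from left. Merged: [1, 4, 5]
Compare 10 vs 13: take 10 from left. Merged: [1, 4, 5, 10]
Append remaining from right: [13, 14]. Merged: [1, 4, 5, 10, 13, 14]

Final merged array: [1, 4, 5, 10, 13, 14]
Total comparisons: 4

The merged array is [1, 4, 5, 10, 13, 14], requiring 4 comparisons. The merge step runs in O(n) time where n is the total number of elements.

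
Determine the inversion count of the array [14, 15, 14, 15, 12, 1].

Finding inversions in [14, 15, 14, 15, 12, 1]:

(0, 4): arr[0]=14 > arr[4]=12
(0, 5): arr[0]=14 > arr[5]=1
(1, 2): arr[1]=15 > arr[2]=14
(1, 4): arr[1]=15 > arr[4]=12
(1, 5): arr[1]=15 > arr[5]=1
(2, 4): arr[2]=14 > arr[4]=12
(2, 5): arr[2]=14 > arr[5]=1
(3, 4): arr[3]=15 > arr[4]=12
(3, 5): arr[3]=15 > arr[5]=1
(4, 5): arr[4]=12 > arr[5]=1

Total inversions: 10

The array has 10 inversion(s): (0,4), (0,5), (1,2), (1,4), (1,5), (2,4), (2,5), (3,4), (3,5), (4,5). Each pair (i,j) satisfies i < j and arr[i] > arr[j].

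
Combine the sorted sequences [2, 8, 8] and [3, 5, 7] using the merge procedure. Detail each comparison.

Merging process:

Compare 2 vs 3: take 2 from left. Merged: [2]
Compare 8 vs 3: take 3 from right. Merged: [2, 3]
Compare 8 vs 5: take 5 from right. Merged: [2, 3, 5]
Compare 8 vs 7: take 7 from right. Merged: [2, 3, 5, 7]
Append remaining from left: [8, 8]. Merged: [2, 3, 5, 7, 8, 8]

Final merged array: [2, 3, 5, 7, 8, 8]
Total comparisons: 4

The merged array is [2, 3, 5, 7, 8, 8], requiring 4 comparisons. The merge step runs in O(n) time where n is the total number of elements.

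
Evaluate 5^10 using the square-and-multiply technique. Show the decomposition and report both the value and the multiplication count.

Computing 5^10 by squaring (build up from 5^1; each line after the first costs one multiplication):

5^1 = 5
5^2 = (5^1)^2 = 5^2 = 25
5^4 = (5^2)^2 = 25^2 = 625
5^5 = 5 * 5^4 = 5 * 625 = 3125
5^10 = (5^5)^2 = 3125^2 = 9765625

Result: 9765625
Multiplications needed: 4 (4 lines after 5^1)

5^10 = 9765625. Using exponentiation by squaring, this requires 4 multiplications. The key idea: if the exponent is even, square the half-power; if odd, multiply by the base once.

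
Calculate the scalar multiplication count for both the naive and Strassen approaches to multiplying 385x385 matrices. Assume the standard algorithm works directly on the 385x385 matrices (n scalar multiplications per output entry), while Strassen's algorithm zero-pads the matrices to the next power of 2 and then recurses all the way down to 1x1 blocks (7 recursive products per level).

Matrix multiplication for 385x385 matrices:

Strassen's algorithm requires power-of-2 dimensions. Pad 385x385 to 512x512 (next power of 2).

Standard algorithm: 385^3 = 57066625 multiplications
Strassen's algorithm: 7^(log2(512)) = 7^9 = 40353607 multiplications
Savings: 57066625 - 40353607 = 16713018 multiplications

Standard: 57066625 multiplications (385^3). Strassen: 40353607 multiplications (7^9, after padding to 512x512). Strassen reduces 8 recursive multiplications to 7 at each level.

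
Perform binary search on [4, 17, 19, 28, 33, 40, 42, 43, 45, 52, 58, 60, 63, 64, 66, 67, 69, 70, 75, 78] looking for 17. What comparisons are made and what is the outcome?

Binary search for 17 in [4, 17, 19, 28, 33, 40, 42, 43, 45, 52, 58, 60, 63, 64, 66, 67, 69, 70, 75, 78]:

lo=0, hi=19, mid=9, arr[mid]=52 -> 52 > 17, search left half
lo=0, hi=8, mid=4, arr[mid]=33 -> 33 > 17, search left half
lo=0, hi=3, mid=1, arr[mid]=17 -> Found target at index 1!

Binary search finds 17 at index 1 after 3 comparisons. The search repeatedly halves the search space by comparing with the middle element.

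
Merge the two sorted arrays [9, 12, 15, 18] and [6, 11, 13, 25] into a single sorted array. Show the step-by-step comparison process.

Merging process:

Compare 9 vs 6: take 6 from right. Merged: [6]
Compare 9 vs 11: take 9 from left. Merged: [6, 9]
Compare 12 vs 11: take 11 from right. Merged: [6, 9, 11]
Compare 12 vs 13: take 12 from left. Merged: [6, 9, 11, 12]
Compare 15 vs 13: take 13 from right. Merged: [6, 9, 11, 12, 13]
Compare 15 vs 25: take 15 from left. Merged: [6, 9, 11, 12, 13, 15]
Compare 18 vs 25: take 18 from left. Merged: [6, 9, 11, 12, 13, 15, 18]
Append remaining from right: [25]. Merged: [6, 9, 11, 12, 13, 15, 18, 25]

Final merged array: [6, 9, 11, 12, 13, 15, 18, 25]
Total comparisons: 7

The merged array is [6, 9, 11, 12, 13, 15, 18, 25], requiring 7 comparisons. The merge step runs in O(n) time where n is the total number of elements.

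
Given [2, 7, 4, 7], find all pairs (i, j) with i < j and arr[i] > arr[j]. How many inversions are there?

Finding inversions in [2, 7, 4, 7]:

(1, 2): arr[1]=7 > arr[2]=4

Total inversions: 1

The array has 1 inversion(s): (1,2). Each pair (i,j) satisfies i < j and arr[i] > arr[j].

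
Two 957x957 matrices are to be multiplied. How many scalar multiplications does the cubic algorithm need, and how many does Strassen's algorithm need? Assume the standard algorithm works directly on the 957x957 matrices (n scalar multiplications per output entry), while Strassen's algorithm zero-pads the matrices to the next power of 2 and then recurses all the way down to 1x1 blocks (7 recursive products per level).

Matrix multiplication for 957x957 matrices:

Strassen's algorithm requires power-of-2 dimensions. Pad 957x957 to 1024x1024 (next power of 2).

Standard algorithm: 957^3 = 876467493 multiplications
Strassen's algorithm: 7^(log2(1024)) = 7^10 = 282475249 multiplications
Savings: 876467493 - 282475249 = 593992244 multiplications

Standard: 876467493 multiplications (957^3). Strassen: 282475249 multiplications (7^10, after padding to 1024x1024). Strassen reduces 8 recursive multiplications to 7 at each level.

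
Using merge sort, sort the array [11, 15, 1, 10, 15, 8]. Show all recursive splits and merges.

Merge sort trace:

Split: [11, 15, 1, 10, 15, 8] -> [11, 15, 1] and [10, 15, 8]
  Split: [11, 15, 1] -> [11] and [15, 1]
    Split: [15, 1] -> [15] and [1]
    Merge: [15] + [1] -> [1, 15]
  Merge: [11] + [1, 15] -> [1, 11, 15]
  Split: [10, 15, 8] -> [10] and [15, 8]
    Split: [15, 8] -> [15] and [8]
    Merge: [15] + [8] -> [8, 15]
  Merge: [10] + [8, 15] -> [8, 10, 15]
Merge: [1, 11, 15] + [8, 10, 15] -> [1, 8, 10, 11, 15, 15]

Final sorted array: [1, 8, 10, 11, 15, 15]

The merge sort proceeds by recursively splitting the array and merging sorted halves.
After all merges, the sorted array is [1, 8, 10, 11, 15, 15].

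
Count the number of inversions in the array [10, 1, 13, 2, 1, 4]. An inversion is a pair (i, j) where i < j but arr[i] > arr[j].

Finding inversions in [10, 1, 13, 2, 1, 4]:

(0, 1): arr[0]=10 > arr[1]=1
(0, 3): arr[0]=10 > arr[3]=2
(0, 4): arr[0]=10 > arr[4]=1
(0, 5): arr[0]=10 > arr[5]=4
(2, 3): arr[2]=13 > arr[3]=2
(2, 4): arr[2]=13 > arr[4]=1
(2, 5): arr[2]=13 > arr[5]=4
(3, 4): arr[3]=2 > arr[4]=1

Total inversions: 8

The array has 8 inversion(s): (0,1), (0,3), (0,4), (0,5), (2,3), (2,4), (2,5), (3,4). Each pair (i,j) satisfies i < j and arr[i] > arr[j].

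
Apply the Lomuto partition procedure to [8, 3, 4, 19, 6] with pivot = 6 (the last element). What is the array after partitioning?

Lomuto partition with pivot = 6:

Initial array: [8, 3, 4, 19, 6]

arr[0]=8 > 6: no swap
arr[1]=3 <= 6: swap with position 0, array becomes [3, 8, 4, 19, 6]
arr[2]=4 <= 6: swap with position 1, array becomes [3, 4, 8, 19, 6]
arr[3]=19 > 6: no swap

Place pivot at position 2: [3, 4, 6, 19, 8]
Pivot position: 2

After partitioning with pivot 6, the array becomes [3, 4, 6, 19, 8]. The pivot is placed at index 2. All elements to the left of the pivot are <= 6, and all elements to the right are > 6.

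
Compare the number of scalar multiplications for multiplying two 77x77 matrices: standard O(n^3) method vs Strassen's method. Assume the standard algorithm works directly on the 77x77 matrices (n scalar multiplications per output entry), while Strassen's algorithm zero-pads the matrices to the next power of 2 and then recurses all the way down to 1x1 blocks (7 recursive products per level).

Matrix multiplication for 77x77 matrices:

Strassen's algorithm requires power-of-2 dimensions. Pad 77x77 to 128x128 (next power of 2).

Standard algorithm: 77^3 = 456533 multiplications
Strassen's algorithm: 7^(log2(128)) = 7^7 = 823543 multiplications
Difference: 456533 - 823543 = -367010 (Strassen uses MORE here due to padding overhead — for small or just-over-power-of-2 n, padding can outweigh the per-level savings)

Standard: 456533 multiplications (77^3). Strassen: 823543 multiplications (7^7, after padding to 128x128). Strassen reduces 8 recursive multiplications to 7 at each level.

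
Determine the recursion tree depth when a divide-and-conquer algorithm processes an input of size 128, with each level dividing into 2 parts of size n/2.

For divide and conquer with division factor 2:

Problem sizes at each level:
Level 0: 128
Level 1: 64
Level 2: 32
Level 3: 16
Level 4: 8
Level 5: 4
Level 6: 2
Level 7: 1

The root is level 0 and the size-1 base case is level 7 (the tree spans levels 0 through 7, i.e. 8 levels counting the root), so the depth is the number of divisions: log_2(128) = 7

The recursion tree depth is log_2(128) = 7. At each level, the problem size is divided by 2, so it takes 7 divisions to reduce to a base case of size 1. The algorithm makes 2 recursive calls at each level.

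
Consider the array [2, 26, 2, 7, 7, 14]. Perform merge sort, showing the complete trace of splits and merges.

Merge sort trace:

Split: [2, 26, 2, 7, 7, 14] -> [2, 26, 2] and [7, 7, 14]
  Split: [2, 26, 2] -> [2] and [26, 2]
    Split: [26, 2] -> [26] and [2]
    Merge: [26] + [2] -> [2, 26]
  Merge: [2] + [2, 26] -> [2, 2, 26]
  Split: [7, 7, 14] -> [7] and [7, 14]
    Split: [7, 14] -> [7] and [14]
    Merge: [7] + [14] -> [7, 14]
  Merge: [7] + [7, 14] -> [7, 7, 14]
Merge: [2, 2, 26] + [7, 7, 14] -> [2, 2, 7, 7, 14, 26]

Final sorted array: [2, 2, 7, 7, 14, 26]

The merge sort proceeds by recursively splitting the array and merging sorted halves.
After all merges, the sorted array is [2, 2, 7, 7, 14, 26].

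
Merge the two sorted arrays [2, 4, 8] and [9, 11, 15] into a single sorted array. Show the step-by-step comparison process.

Merging process:

Compare 2 vs 9: take 2 from left. Merged: [2]
Compare 4 vs 9: take 4 from left. Merged: [2, 4]
Compare 8 vs 9: take 8 from left. Merged: [2, 4, 8]
Append remaining from right: [9, 11, 15]. Merged: [2, 4, 8, 9, 11, 15]

Final merged array: [2, 4, 8, 9, 11, 15]
Total comparisons: 3

The merged array is [2, 4, 8, 9, 11, 15], requiring 3 comparisons. The merge step runs in O(n) time where n is the total number of elements.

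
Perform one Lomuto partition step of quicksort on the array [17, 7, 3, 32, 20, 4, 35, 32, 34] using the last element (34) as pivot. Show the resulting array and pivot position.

Lomuto partition with pivot = 34:

Initial array: [17, 7, 3, 32, 20, 4, 35, 32, 34]

arr[0]=17 <= 34: swap with position 0, array becomes [17, 7, 3, 32, 20, 4, 35, 32, 34]
arr[1]=7 <= 34: swap with position 1, array becomes [17, 7, 3, 32, 20, 4, 35, 32, 34]
arr[2]=3 <= 34: swap with position 2, array becomes [17, 7, 3, 32, 20, 4, 35, 32, 34]
arr[3]=32 <= 34: swap with position 3, array becomes [17, 7, 3, 32, 20, 4, 35, 32, 34]
arr[4]=20 <= 34: swap with position 4, array becomes [17, 7, 3, 32, 20, 4, 35, 32, 34]
arr[5]=4 <= 34: swap with position 5, array becomes [17, 7, 3, 32, 20, 4, 35, 32, 34]
arr[6]=35 > 34: no swap
arr[7]=32 <= 34: swap with position 6, array becomes [17, 7, 3, 32, 20, 4, 32, 35, 34]

Place pivot at position 7: [17, 7, 3, 32, 20, 4, 32, 34, 35]
Pivot position: 7

After partitioning with pivot 34, the array becomes [17, 7, 3, 32, 20, 4, 32, 34, 35]. The pivot is placed at index 7. All elements to the left of the pivot are <= 34, and all elements to the right are > 34.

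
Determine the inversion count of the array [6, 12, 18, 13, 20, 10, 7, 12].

Finding inversions in [6, 12, 18, 13, 20, 10, 7, 12]:

(1, 5): arr[1]=12 > arr[5]=10
(1, 6): arr[1]=12 > arr[6]=7
(2, 3): arr[2]=18 > arr[3]=13
(2, 5): arr[2]=18 > arr[5]=10
(2, 6): arr[2]=18 > arr[6]=7
(2, 7): arr[2]=18 > arr[7]=12
(3, 5): arr[3]=13 > arr[5]=10
(3, 6): arr[3]=13 > arr[6]=7
(3, 7): arr[3]=13 > arr[7]=12
(4, 5): arr[4]=20 > arr[5]=10
(4, 6): arr[4]=20 > arr[6]=7
(4, 7): arr[4]=20 > arr[7]=12
(5, 6): arr[5]=10 > arr[6]=7

Total inversions: 13

The array has 13 inversion(s): (1,5), (1,6), (2,3), (2,5), (2,6), (2,7), (3,5), (3,6), (3,7), (4,5), (4,6), (4,7), (5,6). Each pair (i,j) satisfies i < j and arr[i] > arr[j].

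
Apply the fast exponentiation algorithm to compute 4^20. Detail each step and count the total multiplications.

Computing 4^20 by squaring (build up from 4^1; each line after the first costs one multiplication):

4^1 = 4
4^2 = (4^1)^2 = 4^2 = 16
4^4 = (4^2)^2 = 16^2 = 256
4^5 = 4 * 4^4 = 4 * 256 = 1024
4^10 = (4^5)^2 = 1024^2 = 1048576
4^20 = (4^10)^2 = 1048576^2 = 1099511627776

Result: 1099511627776
Multiplications needed: 5 (5 lines after 4^1)

4^20 = 1099511627776. Using exponentiation by squaring, this requires 5 multiplications. The key idea: if the exponent is even, square the half-power; if odd, multiply by the base once.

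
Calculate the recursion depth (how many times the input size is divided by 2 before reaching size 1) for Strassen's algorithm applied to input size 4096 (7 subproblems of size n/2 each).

For divide and conquer with division factor 2:

Problem sizes at each level:
Level 0: 4096
Level 1: 2048
Level 2: 1024
Level 3: 512
Level 4: 256
Level 5: 128
Level 6: 64
Level 7: 32
Level 8: 16
Level 9: 8
Level 10: 4
Level 11: 2
Level 12: 1

The root is level 0 and the size-1 base case is level 12 (the tree spans levels 0 through 12, i.e. 13 levels counting the root), so the depth is the number of divisions: log_2(4096) = 12

The recursion tree depth is log_2(4096) = 12. At each level, the problem size is divided by 2, so it takes 12 divisions to reduce to a base case of size 1. The algorithm makes 7 recursive calls at each level.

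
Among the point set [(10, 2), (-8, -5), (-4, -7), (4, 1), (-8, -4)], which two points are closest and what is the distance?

Computing all pairwise distances among 5 points:

d((10, 2), (-8, -5)) = 19.3132
d((10, 2), (-4, -7)) = 16.6433
d((10, 2), (4, 1)) = 6.0828
d((10, 2), (-8, -4)) = 18.9737
d((-8, -5), (-4, -7)) = 4.4721
d((-8, -5), (4, 1)) = 13.4164
d((-8, -5), (-8, -4)) = 1.0 <-- minimum
d((-4, -7), (4, 1)) = 11.3137
d((-4, -7), (-8, -4)) = 5.0
d((4, 1), (-8, -4)) = 13.0

Closest pair: (-8, -5) and (-8, -4) with distance 1.0

The closest pair is (-8, -5) and (-8, -4) with Euclidean distance 1.0. For 5 points, brute-force pairwise comparison is shown above. For large n, the divide-and-conquer algorithm (sort by x, recurse on halves, check the dividing strip) achieves O(n log n).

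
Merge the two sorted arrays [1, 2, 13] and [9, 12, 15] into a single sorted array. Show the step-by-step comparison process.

Merging process:

Compare 1 vs 9: take 1 from left. Merged: [1]
Compare 2 vs 9: take 2 from left. Merged: [1, 2]
Compare 13 vs 9: take 9 from right. Merged: [1, 2, 9]
Compare 13 vs 12: take 12 from right. Merged: [1, 2, 9, 12]
Compare 13 vs 15: take 13 from left. Merged: [1, 2, 9, 12, 13]
Append remaining from right: [15]. Merged: [1, 2, 9, 12, 13, 15]

Final merged array: [1, 2, 9, 12, 13, 15]
Total comparisons: 5

The merged array is [1, 2, 9, 12, 13, 15], requiring 5 comparisons. The merge step runs in O(n) time where n is the total number of elements.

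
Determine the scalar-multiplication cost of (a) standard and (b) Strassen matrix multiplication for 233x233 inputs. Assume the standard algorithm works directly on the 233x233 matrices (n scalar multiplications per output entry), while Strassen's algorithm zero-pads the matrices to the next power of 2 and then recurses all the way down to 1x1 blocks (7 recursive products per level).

Matrix multiplication for 233x233 matrices:

Strassen's algorithm requires power-of-2 dimensions. Pad 233x233 to 256x256 (next power of 2).

Standard algorithm: 233^3 = 12649337 multiplications
Strassen's algorithm: 7^(log2(256)) = 7^8 = 5764801 multiplications
Savings: 12649337 - 5764801 = 6884536 multiplications

Standard: 12649337 multiplications (233^3). Strassen: 5764801 multiplications (7^8, after padding to 256x256). Strassen reduces 8 recursive multiplications to 7 at each level.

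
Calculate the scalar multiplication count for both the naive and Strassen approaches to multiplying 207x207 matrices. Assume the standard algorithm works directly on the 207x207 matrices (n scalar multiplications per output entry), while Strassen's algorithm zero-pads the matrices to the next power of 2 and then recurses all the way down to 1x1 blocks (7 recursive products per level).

Matrix multiplication for 207x207 matrices:

Strassen's algorithm requires power-of-2 dimensions. Pad 207x207 to 256x256 (next power of 2).

Standard algorithm: 207^3 = 8869743 multiplications
Strassen's algorithm: 7^(log2(256)) = 7^8 = 5764801 multiplications
Savings: 8869743 - 5764801 = 3104942 multiplications

Standard: 8869743 multiplications (207^3). Strassen: 5764801 multiplications (7^8, after padding to 256x256). Strassen reduces 8 recursive multiplications to 7 at each level.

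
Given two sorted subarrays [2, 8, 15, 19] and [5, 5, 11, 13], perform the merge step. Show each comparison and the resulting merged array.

Merging process:

Compare 2 vs 5: take 2 from left. Merged: [2]
Compare 8 vs 5: take 5 from right. Merged: [2, 5]
Compare 8 vs 5: take 5 from right. Merged: [2, 5, 5]
Compare 8 vs 11: take 8 from left. Merged: [2, 5, 5, 8]
Compare 15 vs 11: take 11 from right. Merged: [2, 5, 5, 8, 11]
Compare 15 vs 13: take 13 from right. Merged: [2, 5, 5, 8, 11, 13]
Append remaining from left: [15, 19]. Merged: [2, 5, 5, 8, 11, 13, 15, 19]

Final merged array: [2, 5, 5, 8, 11, 13, 15, 19]
Total comparisons: 6

The merged array is [2, 5, 5, 8, 11, 13, 15, 19], requiring 6 comparisons. The merge step runs in O(n) time where n is the total number of elements.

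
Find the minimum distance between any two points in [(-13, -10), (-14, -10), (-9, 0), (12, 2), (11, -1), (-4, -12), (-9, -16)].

Computing all pairwise distances among 7 points:

d((-13, -10), (-14, -10)) = 1.0 <-- minimum
d((-13, -10), (-9, 0)) = 10.7703
d((-13, -10), (12, 2)) = 27.7308
d((-13, -10), (11, -1)) = 25.632
d((-13, -10), (-4, -12)) = 9.2195
d((-13, -10), (-9, -16)) = 7.2111
d((-14, -10), (-9, 0)) = 11.1803
d((-14, -10), (12, 2)) = 28.6356
d((-14, -10), (11, -1)) = 26.5707
d((-14, -10), (-4, -12)) = 10.198
d((-14, -10), (-9, -16)) = 7.8102
d((-9, 0), (12, 2)) = 21.095
d((-9, 0), (11, -1)) = 20.025
d((-9, 0), (-4, -12)) = 13.0
d((-9, 0), (-9, -16)) = 16.0
d((12, 2), (11, -1)) = 3.1623
d((12, 2), (-4, -12)) = 21.2603
d((12, 2), (-9, -16)) = 27.6586
d((11, -1), (-4, -12)) = 18.6011
d((11, -1), (-9, -16)) = 25.0
d((-4, -12), (-9, -16)) = 6.4031

Closest pair: (-13, -10) and (-14, -10) with distance 1.0

The closest pair is (-13, -10) and (-14, -10) with Euclidean distance 1.0. For 7 points, brute-force pairwise comparison is shown above. For large n, the divide-and-conquer algorithm (sort by x, recurse on halves, check the dividing strip) achieves O(n log n).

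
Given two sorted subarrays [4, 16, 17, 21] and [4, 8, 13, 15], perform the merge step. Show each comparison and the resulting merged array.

Merging process:

Compare 4 vs 4: take 4 from left. Merged: [4]
Compare 16 vs 4: take 4 from right. Merged: [4, 4]
Compare 16 vs 8: take 8 from right. Merged: [4, 4, 8]
Compare 16 vs 13: take 13 from right. Merged: [4, 4, 8, 13]
Compare 16 vs 15: take 15 from right. Merged: [4, 4, 8, 13, 15]
Append remaining from left: [16, 17, 21]. Merged: [4, 4, 8, 13, 15, 16, 17, 21]

Final merged array: [4, 4, 8, 13, 15, 16, 17, 21]
Total comparisons: 5

The merged array is [4, 4, 8, 13, 15, 16, 17, 21], requiring 5 comparisons. The merge step runs in O(n) time where n is the total number of elements.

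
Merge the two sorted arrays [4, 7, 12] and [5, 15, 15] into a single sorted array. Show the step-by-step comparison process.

Merging process:

Compare 4 vs 5: take 4 from left. Merged: [4]
Compare 7 vs 5: take 5 from right. Merged: [4, 5]
Compare 7 vs 15: take 7 from left. Merged: [4, 5, 7]
Compare 12 vs 15: take 12 from left. Merged: [4, 5, 7, 12]
Append remaining from right: [15, 15]. Merged: [4, 5, 7, 12, 15, 15]

Final merged array: [4, 5, 7, 12, 15, 15]
Total comparisons: 4

The merged array is [4, 5, 7, 12, 15, 15], requiring 4 comparisons. The merge step runs in O(n) time where n is the total number of elements.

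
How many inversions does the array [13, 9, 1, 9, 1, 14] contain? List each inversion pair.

Finding inversions in [13, 9, 1, 9, 1, 14]:

(0, 1): arr[0]=13 > arr[1]=9
(0, 2): arr[0]=13 > arr[2]=1
(0, 3): arr[0]=13 > arr[3]=9
(0, 4): arr[0]=13 > arr[4]=1
(1, 2): arr[1]=9 > arr[2]=1
(1, 4): arr[1]=9 > arr[4]=1
(3, 4): arr[3]=9 > arr[4]=1

Total inversions: 7

The array has 7 inversion(s): (0,1), (0,2), (0,3), (0,4), (1,2), (1,4), (3,4). Each pair (i,j) satisfies i < j and arr[i] > arr[j].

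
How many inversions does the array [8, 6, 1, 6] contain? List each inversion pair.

Finding inversions in [8, 6, 1, 6]:

(0, 1): arr[0]=8 > arr[1]=6
(0, 2): arr[0]=8 > arr[2]=1
(0, 3): arr[0]=8 > arr[3]=6
(1, 2): arr[1]=6 > arr[2]=1

Total inversions: 4

The array has 4 inversion(s): (0,1), (0,2), (0,3), (1,2). Each pair (i,j) satisfies i < j and arr[i] > arr[j].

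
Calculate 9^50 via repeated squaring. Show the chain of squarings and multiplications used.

Computing 9^50 by squaring (build up from 9^1; each line after the first costs one multiplication):

9^1 = 9
9^2 = (9^1)^2 = 9^2 = 81
9^3 = 9 * 9^2 = 9 * 81 = 729
9^6 = (9^3)^2 = 729^2 = 531441
9^12 = (9^6)^2 = 531441^2 = 282429536481
9^24 = (9^12)^2 = 282429536481^2 = 79766443076872509863361
9^25 = 9 * 9^24 = 9 * 79766443076872509863361 = 717897987691852588770249
9^50 = (9^25)^2 = 717897987691852588770249^2 = 515377520732011331036461129765621272702107522001

Result: 515377520732011331036461129765621272702107522001
Multiplications needed: 7 (7 lines after 9^1)

9^50 = 515377520732011331036461129765621272702107522001. Using exponentiation by squaring, this requires 7 multiplications. The key idea: if the exponent is even, square the half-power; if odd, multiply by the base once.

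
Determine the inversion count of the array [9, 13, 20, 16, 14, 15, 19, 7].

Finding inversions in [9, 13, 20, 16, 14, 15, 19, 7]:

(0, 7): arr[0]=9 > arr[7]=7
(1, 7): arr[1]=13 > arr[7]=7
(2, 3): arr[2]=20 > arr[3]=16
(2, 4): arr[2]=20 > arr[4]=14
(2, 5): arr[2]=20 > arr[5]=15
(2, 6): arr[2]=20 > arr[6]=19
(2, 7): arr[2]=20 > arr[7]=7
(3, 4): arr[3]=16 > arr[4]=14
(3, 5): arr[3]=16 > arr[5]=15
(3, 7): arr[3]=16 > arr[7]=7
(4, 7): arr[4]=14 > arr[7]=7
(5, 7): arr[5]=15 > arr[7]=7
(6, 7): arr[6]=19 > arr[7]=7

Total inversions: 13

The array has 13 inversion(s): (0,7), (1,7), (2,3), (2,4), (2,5), (2,6), (2,7), (3,4), (3,5), (3,7), (4,7), (5,7), (6,7). Each pair (i,j) satisfies i < j and arr[i] > arr[j].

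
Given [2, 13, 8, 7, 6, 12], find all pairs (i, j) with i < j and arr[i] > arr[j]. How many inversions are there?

Finding inversions in [2, 13, 8, 7, 6, 12]:

(1, 2): arr[1]=13 > arr[2]=8
(1, 3): arr[1]=13 > arr[3]=7
(1, 4): arr[1]=13 > arr[4]=6
(1, 5): arr[1]=13 > arr[5]=12
(2, 3): arr[2]=8 > arr[3]=7
(2, 4): arr[2]=8 > arr[4]=6
(3, 4): arr[3]=7 > arr[4]=6

Total inversions: 7

The array has 7 inversion(s): (1,2), (1,3), (1,4), (1,5), (2,3), (2,4), (3,4). Each pair (i,j) satisfies i < j and arr[i] > arr[j].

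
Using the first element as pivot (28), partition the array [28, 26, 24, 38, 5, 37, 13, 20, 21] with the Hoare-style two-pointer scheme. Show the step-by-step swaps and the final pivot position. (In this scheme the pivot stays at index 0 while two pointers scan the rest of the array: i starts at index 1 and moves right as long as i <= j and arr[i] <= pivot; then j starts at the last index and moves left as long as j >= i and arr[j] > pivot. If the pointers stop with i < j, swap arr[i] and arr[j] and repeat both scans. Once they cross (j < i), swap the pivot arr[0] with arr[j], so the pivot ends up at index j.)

Hoare-style two-pointer partition with pivot = 28:

Initial array: [28, 26, 24, 38, 5, 37, 13, 20, 21]

Pointers start at i = 1, j = 8.
i stops at index 3 (arr[3]=38 > 28), j stops at index 8 (arr[8]=21 <= 28): swap arr[3] and arr[8], array becomes [28, 26, 24, 21, 5, 37, 13, 20, 38]
i stops at index 5 (arr[5]=37 > 28), j stops at index 7 (arr[7]=20 <= 28): swap arr[5] and arr[7], array becomes [28, 26, 24, 21, 5, 20, 13, 37, 38]
i ends at 7, j ends at 6: the pointers have crossed (j < i), so scanning stops.

Swap pivot arr[0] with arr[6] to place pivot at position 6: [13, 26, 24, 21, 5, 20, 28, 37, 38]
Pivot position: 6

After partitioning with pivot 28, the array becomes [13, 26, 24, 21, 5, 20, 28, 37, 38]. The pivot is placed at index 6. All elements to the left of the pivot are <= 28, and all elements to the right are > 28.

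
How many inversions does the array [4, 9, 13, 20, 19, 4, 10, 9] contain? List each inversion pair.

Finding inversions in [4, 9, 13, 20, 19, 4, 10, 9]:

(1, 5): arr[1]=9 > arr[5]=4
(2, 5): arr[2]=13 > arr[5]=4
(2, 6): arr[2]=13 > arr[6]=10
(2, 7): arr[2]=13 > arr[7]=9
(3, 4): arr[3]=20 > arr[4]=19
(3, 5): arr[3]=20 > arr[5]=4
(3, 6): arr[3]=20 > arr[6]=10
(3, 7): arr[3]=20 > arr[7]=9
(4, 5): arr[4]=19 > arr[5]=4
(4, 6): arr[4]=19 > arr[6]=10
(4, 7): arr[4]=19 > arr[7]=9
(6, 7): arr[6]=10 > arr[7]=9

Total inversions: 12

The array has 12 inversion(s): (1,5), (2,5), (2,6), (2,7), (3,4), (3,5), (3,6), (3,7), (4,5), (4,6), (4,7), (6,7). Each pair (i,j) satisfies i < j and arr[i] > arr[j].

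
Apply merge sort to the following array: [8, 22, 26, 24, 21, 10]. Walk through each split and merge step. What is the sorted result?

Merge sort trace:

Split: [8, 22, 26, 24, 21, 10] -> [8, 22, 26] and [24, 21, 10]
  Split: [8, 22, 26] -> [8] and [22, 26]
    Split: [22, 26] -> [22] and [26]
    Merge: [22] + [26] -> [22, 26]
  Merge: [8] + [22, 26] -> [8, 22, 26]
  Split: [24, 21, 10] -> [24] and [21, 10]
    Split: [21, 10] -> [21] and [10]
    Merge: [21] + [10] -> [10, 21]
  Merge: [24] + [10, 21] -> [10, 21, 24]
Merge: [8, 22, 26] + [10, 21, 24] -> [8, 10, 21, 22, 24, 26]

Final sorted array: [8, 10, 21, 22, 24, 26]

The merge sort proceeds by recursively splitting the array and merging sorted halves.
After all merges, the sorted array is [8, 10, 21, 22, 24, 26].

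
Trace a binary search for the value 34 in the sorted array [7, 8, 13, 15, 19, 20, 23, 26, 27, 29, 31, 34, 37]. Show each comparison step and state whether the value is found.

Binary search for 34 in [7, 8, 13, 15, 19, 20, 23, 26, 27, 29, 31, 34, 37]:

lo=0, hi=12, mid=6, arr[mid]=23 -> 23 < 34, search right half
lo=7, hi=12, mid=9, arr[mid]=29 -> 29 < 34, search right half
lo=10, hi=12, mid=11, arr[mid]=34 -> Found target at index 11!

Binary search finds 34 at index 11 after 3 comparisons. The search repeatedly halves the search space by comparing with the middle element.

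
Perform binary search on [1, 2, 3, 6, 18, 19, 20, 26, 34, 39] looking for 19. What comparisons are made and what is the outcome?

Binary search for 19 in [1, 2, 3, 6, 18, 19, 20, 26, 34, 39]:

lo=0, hi=9, mid=4, arr[mid]=18 -> 18 < 19, search right half
lo=5, hi=9, mid=7, arr[mid]=26 -> 26 > 19, search left half
lo=5, hi=6, mid=5, arr[mid]=19 -> Found target at index 5!

Binary search finds 19 at index 5 after 3 comparisons. The search repeatedly halves the search space by comparing with the middle element.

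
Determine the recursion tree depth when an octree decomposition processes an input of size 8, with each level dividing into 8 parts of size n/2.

For divide and conquer with division factor 2:

Problem sizes at each level:
Level 0: 8
Level 1: 4
Level 2: 2
Level 3: 1

The root is level 0 and the size-1 base case is level 3 (the tree spans levels 0 through 3, i.e. 4 levels counting the root), so the depth is the number of divisions: log_2(8) = 3

The recursion tree depth is log_2(8) = 3. At each level, the problem size is divided by 2, so it takes 3 divisions to reduce to a base case of size 1. The algorithm makes 8 recursive calls at each level.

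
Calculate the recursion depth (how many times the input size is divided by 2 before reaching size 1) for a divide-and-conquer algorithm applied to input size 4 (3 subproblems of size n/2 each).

For divide and conquer with division factor 2:

Problem sizes at each level:
Level 0: 4
Level 1: 2
Level 2: 1

The root is level 0 and the size-1 base case is level 2 (the tree spans levels 0 through 2, i.e. 3 levels counting the root), so the depth is the number of divisions: log_2(4) = 2

The recursion tree depth is log_2(4) = 2. At each level, the problem size is divided by 2, so it takes 2 divisions to reduce to a base case of size 1. The algorithm makes 3 recursive calls at each level.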